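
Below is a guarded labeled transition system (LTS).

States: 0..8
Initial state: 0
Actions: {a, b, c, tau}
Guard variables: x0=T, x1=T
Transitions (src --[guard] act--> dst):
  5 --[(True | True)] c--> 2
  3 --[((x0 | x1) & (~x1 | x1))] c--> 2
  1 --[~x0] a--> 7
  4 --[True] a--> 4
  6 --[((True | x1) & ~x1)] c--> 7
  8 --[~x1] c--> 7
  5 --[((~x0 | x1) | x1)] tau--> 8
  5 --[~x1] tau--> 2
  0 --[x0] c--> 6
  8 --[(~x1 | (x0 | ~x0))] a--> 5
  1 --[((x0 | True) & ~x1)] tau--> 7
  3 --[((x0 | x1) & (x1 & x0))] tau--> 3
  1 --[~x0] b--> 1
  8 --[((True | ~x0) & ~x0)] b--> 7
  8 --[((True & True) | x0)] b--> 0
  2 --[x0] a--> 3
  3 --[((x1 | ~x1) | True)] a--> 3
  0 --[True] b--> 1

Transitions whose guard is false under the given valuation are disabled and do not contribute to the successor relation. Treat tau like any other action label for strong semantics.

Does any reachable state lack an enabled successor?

Answer: DEADLOCK at state 1

Analysis:
R = {0,1,6}
  0: b→1  c→6  [2 out]
  1: ∅  [STUCK]
  6: ∅  [STUCK]
trace reaching 1: b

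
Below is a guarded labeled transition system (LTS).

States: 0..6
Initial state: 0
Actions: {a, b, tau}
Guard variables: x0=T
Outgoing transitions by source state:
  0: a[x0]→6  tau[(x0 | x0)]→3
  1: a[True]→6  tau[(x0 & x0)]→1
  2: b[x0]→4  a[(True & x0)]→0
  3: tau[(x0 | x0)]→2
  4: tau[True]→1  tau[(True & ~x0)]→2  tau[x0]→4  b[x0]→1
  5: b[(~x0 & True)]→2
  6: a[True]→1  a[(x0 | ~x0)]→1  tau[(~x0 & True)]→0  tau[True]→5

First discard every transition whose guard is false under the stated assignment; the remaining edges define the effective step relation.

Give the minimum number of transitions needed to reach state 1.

Breadth-first toward 1:
  Layer 0: {0}
  Layer 1: {3,6}
  Layer 2: {1,2,5}
depth(1)=2, e.g. a·a

Answer: 2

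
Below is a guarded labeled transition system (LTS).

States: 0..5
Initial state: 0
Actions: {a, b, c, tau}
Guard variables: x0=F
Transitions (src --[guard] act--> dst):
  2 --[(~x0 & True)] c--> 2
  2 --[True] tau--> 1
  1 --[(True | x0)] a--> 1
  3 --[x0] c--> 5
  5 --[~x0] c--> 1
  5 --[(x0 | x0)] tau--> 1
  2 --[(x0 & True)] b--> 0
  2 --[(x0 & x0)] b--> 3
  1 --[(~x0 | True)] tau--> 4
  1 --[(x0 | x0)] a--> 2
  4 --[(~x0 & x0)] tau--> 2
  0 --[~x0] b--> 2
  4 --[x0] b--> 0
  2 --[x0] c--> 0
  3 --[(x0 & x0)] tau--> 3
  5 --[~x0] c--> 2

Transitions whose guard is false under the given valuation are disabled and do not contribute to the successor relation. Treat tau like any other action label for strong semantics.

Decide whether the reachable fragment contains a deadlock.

Answer: DEADLOCK at state 4

Working:
Reach set: {0,1,2,4}
  0: b→2  [1 out]
  1: a→1  tau→4  [2 out]
  2: c→2  tau→1  [2 out]
  4: ∅  [STUCK]
witness 4: b·tau·tau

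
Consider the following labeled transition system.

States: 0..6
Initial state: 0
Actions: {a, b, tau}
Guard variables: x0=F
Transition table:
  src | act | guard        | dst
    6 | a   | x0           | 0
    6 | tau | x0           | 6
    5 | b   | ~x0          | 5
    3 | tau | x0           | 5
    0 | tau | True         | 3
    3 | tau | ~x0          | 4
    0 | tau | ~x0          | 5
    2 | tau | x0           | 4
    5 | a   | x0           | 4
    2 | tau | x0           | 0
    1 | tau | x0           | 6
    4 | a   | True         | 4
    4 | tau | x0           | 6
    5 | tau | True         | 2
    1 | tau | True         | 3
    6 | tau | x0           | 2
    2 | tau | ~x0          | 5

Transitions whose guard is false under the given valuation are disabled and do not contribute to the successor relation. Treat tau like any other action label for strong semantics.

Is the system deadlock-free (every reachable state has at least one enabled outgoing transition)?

Reachable = {0,2,3,4,5}
  0: tau→3  tau→5  [2 exit(s)]
  2: tau→5  [1 exit(s)]
  3: tau→4  [1 exit(s)]
  4: a→4  [1 exit(s)]
  5: b→5  tau→2  [2 exit(s)]

Answer: DEADLOCK-FREE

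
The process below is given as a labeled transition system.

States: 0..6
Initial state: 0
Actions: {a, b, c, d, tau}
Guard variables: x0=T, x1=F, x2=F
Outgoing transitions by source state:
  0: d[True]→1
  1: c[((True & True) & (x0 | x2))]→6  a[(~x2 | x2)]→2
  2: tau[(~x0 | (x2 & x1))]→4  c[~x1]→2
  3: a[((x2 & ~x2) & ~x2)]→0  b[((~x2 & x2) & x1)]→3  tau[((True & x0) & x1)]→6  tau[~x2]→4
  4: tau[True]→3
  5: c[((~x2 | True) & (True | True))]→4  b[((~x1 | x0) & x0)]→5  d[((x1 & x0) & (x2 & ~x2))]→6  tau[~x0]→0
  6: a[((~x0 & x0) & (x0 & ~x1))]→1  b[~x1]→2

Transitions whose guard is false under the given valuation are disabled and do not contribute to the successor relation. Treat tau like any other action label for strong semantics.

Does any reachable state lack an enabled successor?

Answer: DEADLOCK-FREE

Trace:
R = {0,1,2,6}
  0: d→1  [1 out]
  1: a→2  c→6  [2 out]
  2: c→2  [1 out]
  6: b→2  [1 out]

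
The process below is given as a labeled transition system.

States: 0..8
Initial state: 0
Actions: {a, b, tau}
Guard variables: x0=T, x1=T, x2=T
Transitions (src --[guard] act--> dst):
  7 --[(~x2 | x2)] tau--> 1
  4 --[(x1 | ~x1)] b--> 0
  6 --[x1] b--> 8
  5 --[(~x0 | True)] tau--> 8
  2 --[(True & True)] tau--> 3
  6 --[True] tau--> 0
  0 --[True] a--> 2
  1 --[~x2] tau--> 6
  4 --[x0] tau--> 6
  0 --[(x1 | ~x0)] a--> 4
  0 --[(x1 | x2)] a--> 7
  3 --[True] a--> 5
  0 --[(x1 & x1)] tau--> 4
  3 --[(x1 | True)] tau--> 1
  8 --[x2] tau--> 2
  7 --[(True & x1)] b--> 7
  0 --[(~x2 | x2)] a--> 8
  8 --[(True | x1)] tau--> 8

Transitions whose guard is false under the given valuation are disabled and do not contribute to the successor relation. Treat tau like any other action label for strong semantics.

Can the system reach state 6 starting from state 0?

Answer: REACHABLE

Trace:
Guard filter leaves 17 enabled edge(s).
Layer 0: {0}
Layer 1: {2,4,7,8}  total {0,2,4,7,8}
Layer 2: {1,3,6}  total {0,1,2,3,4,6,7,8}
Layer 3: {5}  total {0,1,2,3,4,5,6,7,8}
Reachable = {0,1,2,3,4,5,6,7,8}
witness 6: a·tau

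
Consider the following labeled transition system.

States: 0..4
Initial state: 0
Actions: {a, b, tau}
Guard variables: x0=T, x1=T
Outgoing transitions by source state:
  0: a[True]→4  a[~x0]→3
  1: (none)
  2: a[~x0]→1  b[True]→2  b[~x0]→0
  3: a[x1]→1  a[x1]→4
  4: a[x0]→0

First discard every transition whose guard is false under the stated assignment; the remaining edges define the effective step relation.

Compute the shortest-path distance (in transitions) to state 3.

Layered search for 3:
  Layer 0: {0}
  Layer 1: {4}
3 never appears.

Answer: UNREACHABLE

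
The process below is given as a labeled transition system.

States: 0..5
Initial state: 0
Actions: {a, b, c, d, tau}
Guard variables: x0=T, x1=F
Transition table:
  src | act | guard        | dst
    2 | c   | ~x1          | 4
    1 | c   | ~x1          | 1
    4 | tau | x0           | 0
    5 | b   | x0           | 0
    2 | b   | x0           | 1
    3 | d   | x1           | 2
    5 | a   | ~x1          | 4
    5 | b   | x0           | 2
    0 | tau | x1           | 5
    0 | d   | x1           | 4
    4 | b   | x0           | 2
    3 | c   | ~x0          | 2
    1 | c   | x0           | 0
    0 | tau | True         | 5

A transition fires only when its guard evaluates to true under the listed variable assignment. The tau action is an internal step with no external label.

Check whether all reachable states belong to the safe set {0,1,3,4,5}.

Allowed set {0,1,3,4,5}
Reach set: {0,1,2,4,5}
  0: safe
  1: safe
  2: outside
  4: safe
  5: safe
counterexample path to 2: tau·b

Answer: INVARIANT VIOLATED at state 2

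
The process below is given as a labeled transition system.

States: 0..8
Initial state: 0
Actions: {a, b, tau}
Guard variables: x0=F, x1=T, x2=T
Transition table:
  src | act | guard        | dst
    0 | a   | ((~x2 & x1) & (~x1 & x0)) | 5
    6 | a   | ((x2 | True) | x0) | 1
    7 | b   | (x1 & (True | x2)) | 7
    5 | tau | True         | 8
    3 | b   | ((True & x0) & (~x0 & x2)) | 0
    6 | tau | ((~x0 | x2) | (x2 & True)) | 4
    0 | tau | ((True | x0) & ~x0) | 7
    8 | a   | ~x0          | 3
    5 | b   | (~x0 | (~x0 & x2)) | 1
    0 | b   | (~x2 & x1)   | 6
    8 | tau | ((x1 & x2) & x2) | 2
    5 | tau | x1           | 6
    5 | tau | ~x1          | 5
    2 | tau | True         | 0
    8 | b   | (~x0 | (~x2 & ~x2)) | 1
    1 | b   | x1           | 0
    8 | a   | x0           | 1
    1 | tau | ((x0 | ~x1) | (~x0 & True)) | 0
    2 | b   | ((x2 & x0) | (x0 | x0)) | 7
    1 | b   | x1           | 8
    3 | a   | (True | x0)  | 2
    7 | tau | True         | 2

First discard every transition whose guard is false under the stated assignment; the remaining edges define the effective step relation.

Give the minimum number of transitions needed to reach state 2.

Answer: 2

Working:
Breadth-first toward 2:
  L0 = {0}
  L1 = {7}
  L2 = {2}
2 enters at depth 2; path tau·tau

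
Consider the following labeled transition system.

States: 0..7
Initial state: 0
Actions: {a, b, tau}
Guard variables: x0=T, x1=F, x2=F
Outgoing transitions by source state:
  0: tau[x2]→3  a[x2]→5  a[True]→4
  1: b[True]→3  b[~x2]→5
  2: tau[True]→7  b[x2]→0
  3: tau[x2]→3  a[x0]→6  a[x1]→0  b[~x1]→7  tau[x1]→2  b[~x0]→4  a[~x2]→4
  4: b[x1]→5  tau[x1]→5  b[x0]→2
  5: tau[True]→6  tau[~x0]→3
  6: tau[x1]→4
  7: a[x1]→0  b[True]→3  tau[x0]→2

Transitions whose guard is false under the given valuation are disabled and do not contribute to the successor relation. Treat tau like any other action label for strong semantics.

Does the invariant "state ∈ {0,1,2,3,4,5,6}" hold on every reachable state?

Inv-set: {0,1,2,3,4,5,6}
R = {0,2,3,4,6,7}
  0: ok
  2: ok
  3: ok
  4: ok
  6: ok
  7: outside
counterexample path to 7: a·b·tau

Answer: INVARIANT VIOLATED at state 7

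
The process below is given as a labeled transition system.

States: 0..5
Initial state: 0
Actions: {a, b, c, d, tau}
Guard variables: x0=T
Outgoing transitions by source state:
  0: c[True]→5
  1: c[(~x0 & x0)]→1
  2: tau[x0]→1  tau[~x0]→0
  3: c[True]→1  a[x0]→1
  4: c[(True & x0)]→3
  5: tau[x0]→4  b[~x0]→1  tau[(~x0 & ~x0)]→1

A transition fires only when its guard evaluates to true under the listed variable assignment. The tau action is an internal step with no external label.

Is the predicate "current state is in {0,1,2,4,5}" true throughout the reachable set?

Answer: INVARIANT VIOLATED at state 3

Analysis:
Safe = {0,1,2,4,5}
Reach set: {0,1,3,4,5}
  0: ok
  1: ok
  3: outside
  4: ok
  5: ok
reach 3 via c·tau·c — violates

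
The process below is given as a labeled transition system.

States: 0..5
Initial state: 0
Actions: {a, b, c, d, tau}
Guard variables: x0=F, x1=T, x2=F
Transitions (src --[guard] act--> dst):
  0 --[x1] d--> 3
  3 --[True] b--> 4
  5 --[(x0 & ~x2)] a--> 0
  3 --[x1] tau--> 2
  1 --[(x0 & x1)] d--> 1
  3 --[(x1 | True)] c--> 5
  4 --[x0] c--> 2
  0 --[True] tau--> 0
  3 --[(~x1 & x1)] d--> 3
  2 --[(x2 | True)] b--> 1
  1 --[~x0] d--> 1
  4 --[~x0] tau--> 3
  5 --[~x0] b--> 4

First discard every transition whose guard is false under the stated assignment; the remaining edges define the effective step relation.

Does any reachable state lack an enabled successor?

Answer: DEADLOCK-FREE

Analysis:
R = {0,1,2,3,4,5}
  0: d→3  tau→0  [2 exit(s)]
  1: d→1  [1 exit(s)]
  2: b→1  [1 exit(s)]
  3: b→4  c→5  tau→2  [3 exit(s)]
  4: tau→3  [1 exit(s)]
  5: b→4  [1 exit(s)]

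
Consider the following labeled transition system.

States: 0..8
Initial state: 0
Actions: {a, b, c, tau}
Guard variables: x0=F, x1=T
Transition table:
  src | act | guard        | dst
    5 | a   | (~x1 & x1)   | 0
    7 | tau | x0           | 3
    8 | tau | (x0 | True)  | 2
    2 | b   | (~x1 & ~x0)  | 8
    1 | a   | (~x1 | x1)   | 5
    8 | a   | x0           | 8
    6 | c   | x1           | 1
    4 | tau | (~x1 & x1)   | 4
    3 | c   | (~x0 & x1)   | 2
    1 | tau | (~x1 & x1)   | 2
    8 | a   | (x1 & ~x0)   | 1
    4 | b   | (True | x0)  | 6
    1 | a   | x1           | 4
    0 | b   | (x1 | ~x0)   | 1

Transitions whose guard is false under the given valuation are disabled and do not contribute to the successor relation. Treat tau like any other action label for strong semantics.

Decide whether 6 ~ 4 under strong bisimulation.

Refine partition for ~:
  round 0: {{0,1,2,3,4,5,6,7,8}}
  round 1: {{0,4},{1},{2,5,7},{3,6},{8}}
  round 2: {{0},{1},{2,5,7},{3},{4},{6},{8}}
7 equivalence class(es) (converged in 3)
class of 6: {6}; class of 4: {4}

Answer: NOT BISIMILAR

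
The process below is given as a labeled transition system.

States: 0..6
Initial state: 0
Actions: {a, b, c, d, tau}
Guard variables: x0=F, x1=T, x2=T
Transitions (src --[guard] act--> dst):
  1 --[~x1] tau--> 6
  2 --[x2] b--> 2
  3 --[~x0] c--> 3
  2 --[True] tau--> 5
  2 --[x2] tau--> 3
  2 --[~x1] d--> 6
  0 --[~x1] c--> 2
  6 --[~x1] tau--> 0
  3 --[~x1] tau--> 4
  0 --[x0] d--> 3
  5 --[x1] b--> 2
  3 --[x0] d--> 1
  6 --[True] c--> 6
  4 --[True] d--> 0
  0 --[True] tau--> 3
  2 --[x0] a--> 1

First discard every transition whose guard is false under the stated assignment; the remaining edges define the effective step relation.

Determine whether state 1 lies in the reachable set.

After dropping false guards: 8 live edges.
L0 = {0}
L1 = {3}  cumulative {0,3}
Reachable = {0,3}

Answer: UNREACHABLE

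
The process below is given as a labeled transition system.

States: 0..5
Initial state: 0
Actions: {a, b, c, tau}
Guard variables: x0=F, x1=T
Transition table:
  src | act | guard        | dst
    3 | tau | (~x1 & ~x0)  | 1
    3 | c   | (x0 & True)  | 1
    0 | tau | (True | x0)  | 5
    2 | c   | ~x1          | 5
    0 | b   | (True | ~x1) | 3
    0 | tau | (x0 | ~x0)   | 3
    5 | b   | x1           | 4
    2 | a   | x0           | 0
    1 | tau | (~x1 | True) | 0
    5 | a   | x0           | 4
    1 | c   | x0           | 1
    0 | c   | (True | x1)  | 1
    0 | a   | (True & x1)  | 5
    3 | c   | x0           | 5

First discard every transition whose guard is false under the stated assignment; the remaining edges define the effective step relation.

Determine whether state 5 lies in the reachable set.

Guard filter leaves 7 enabled edge(s).
depth 0: {0}
depth 1: {1,3,5}  total {0,1,3,5}
depth 2: {4}  total {0,1,3,4,5}
Reachable = {0,1,3,4,5}
Path to 5: tau

Answer: REACHABLE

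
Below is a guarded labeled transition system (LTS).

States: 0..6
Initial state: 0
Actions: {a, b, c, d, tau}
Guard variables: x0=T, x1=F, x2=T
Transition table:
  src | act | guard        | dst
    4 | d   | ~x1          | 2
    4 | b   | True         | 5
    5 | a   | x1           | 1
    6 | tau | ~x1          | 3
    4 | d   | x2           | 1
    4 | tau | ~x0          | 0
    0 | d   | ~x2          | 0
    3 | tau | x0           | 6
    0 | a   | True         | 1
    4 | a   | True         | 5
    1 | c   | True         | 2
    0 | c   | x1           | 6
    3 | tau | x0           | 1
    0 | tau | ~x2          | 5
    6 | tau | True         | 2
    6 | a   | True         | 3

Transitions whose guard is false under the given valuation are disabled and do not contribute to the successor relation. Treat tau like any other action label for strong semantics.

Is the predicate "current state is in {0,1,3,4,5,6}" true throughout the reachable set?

Answer: INVARIANT VIOLATED at state 2

Analysis:
Safe = {0,1,3,4,5,6}
Reachable = {0,1,2}
  0: ✓
  1: ✓
  2: outside
reach 2 via a·c — violates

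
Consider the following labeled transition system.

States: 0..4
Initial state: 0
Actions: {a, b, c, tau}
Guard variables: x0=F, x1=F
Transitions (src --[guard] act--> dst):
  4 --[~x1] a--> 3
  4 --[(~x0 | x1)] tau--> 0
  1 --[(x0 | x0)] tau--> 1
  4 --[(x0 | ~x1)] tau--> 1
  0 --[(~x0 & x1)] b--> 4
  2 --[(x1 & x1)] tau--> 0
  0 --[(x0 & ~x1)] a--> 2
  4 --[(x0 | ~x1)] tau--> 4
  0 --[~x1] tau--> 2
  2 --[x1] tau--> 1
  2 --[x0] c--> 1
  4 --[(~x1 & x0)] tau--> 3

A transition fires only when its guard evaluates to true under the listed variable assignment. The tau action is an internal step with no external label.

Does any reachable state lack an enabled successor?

Answer: DEADLOCK at state 2

Working:
Reachable = {0,2}
  0: tau→2  [1 exit(s)]
  2: ∅  [STUCK]
Path to 2: tau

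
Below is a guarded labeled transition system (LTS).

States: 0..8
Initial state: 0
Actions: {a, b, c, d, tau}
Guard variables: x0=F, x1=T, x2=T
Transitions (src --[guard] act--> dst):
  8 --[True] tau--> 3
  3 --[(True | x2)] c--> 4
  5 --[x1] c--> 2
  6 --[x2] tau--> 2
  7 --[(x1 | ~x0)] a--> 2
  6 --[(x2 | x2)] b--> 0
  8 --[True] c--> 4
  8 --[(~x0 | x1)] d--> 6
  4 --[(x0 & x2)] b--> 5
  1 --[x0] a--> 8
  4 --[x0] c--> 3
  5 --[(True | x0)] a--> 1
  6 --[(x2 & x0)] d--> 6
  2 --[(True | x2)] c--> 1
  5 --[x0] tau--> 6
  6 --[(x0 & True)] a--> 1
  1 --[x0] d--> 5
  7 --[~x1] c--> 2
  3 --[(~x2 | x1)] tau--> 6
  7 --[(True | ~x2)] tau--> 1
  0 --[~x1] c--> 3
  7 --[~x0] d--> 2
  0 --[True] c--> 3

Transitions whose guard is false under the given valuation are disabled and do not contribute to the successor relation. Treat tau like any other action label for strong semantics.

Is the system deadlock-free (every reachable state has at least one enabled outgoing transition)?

Reach set: {0,1,2,3,4,6}
  0: c→3  [1 exit(s)]
  1: ∅  [STUCK]
  2: c→1  [1 exit(s)]
  3: c→4  tau→6  [2 exit(s)]
  4: ∅  [STUCK]
  6: b→0  tau→2  [2 exit(s)]
trace reaching 1: c·tau·tau·c

Answer: DEADLOCK at state 1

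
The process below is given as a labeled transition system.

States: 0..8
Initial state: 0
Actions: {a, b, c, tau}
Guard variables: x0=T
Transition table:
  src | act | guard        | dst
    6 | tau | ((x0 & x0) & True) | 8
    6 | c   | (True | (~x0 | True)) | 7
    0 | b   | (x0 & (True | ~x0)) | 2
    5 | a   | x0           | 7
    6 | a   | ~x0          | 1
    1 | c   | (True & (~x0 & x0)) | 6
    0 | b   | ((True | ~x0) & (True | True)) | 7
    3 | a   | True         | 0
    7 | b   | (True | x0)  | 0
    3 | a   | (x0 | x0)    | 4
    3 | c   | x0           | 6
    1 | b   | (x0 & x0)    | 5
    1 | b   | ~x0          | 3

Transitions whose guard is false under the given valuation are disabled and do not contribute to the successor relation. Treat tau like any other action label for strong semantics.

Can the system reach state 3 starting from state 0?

After dropping false guards: 10 live edges.
depth 0: {0}
depth 1: {2,7}  cumulative {0,2,7}
Reachable = {0,2,7}

Answer: UNREACHABLE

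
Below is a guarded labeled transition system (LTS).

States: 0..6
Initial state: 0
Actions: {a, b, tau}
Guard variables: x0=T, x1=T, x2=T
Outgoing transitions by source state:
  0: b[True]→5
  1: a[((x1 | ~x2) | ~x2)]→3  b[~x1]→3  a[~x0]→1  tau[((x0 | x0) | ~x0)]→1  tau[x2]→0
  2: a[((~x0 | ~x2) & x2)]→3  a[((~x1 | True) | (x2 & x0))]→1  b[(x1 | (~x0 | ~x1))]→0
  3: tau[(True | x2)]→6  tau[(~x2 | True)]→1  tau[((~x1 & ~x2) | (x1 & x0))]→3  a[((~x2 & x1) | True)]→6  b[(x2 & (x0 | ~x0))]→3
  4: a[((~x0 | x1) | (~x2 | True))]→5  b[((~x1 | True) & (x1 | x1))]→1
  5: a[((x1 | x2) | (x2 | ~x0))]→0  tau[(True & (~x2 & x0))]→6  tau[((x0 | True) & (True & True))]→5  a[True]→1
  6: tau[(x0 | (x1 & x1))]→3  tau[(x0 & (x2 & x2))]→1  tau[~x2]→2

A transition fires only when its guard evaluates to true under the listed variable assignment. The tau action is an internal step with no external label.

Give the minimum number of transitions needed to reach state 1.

Breadth-first toward 1:
  L0 = {0}
  L1 = {5}
  L2 = {1}
first hit 1 at d=2 via b·a

Answer: 2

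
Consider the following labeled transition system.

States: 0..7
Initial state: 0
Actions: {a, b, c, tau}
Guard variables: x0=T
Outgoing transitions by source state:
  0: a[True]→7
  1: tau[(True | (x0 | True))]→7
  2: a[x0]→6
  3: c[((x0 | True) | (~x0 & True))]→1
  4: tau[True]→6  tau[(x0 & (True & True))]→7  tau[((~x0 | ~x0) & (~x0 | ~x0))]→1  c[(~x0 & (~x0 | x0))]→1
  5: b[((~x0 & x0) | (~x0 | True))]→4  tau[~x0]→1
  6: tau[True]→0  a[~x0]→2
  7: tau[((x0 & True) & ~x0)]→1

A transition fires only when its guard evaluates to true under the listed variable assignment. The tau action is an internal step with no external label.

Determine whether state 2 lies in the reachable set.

Guard filter leaves 8 enabled edge(s).
depth 0: {0}
depth 1: {7}  cumulative {0,7}
Reachable = {0,7}

Answer: UNREACHABLE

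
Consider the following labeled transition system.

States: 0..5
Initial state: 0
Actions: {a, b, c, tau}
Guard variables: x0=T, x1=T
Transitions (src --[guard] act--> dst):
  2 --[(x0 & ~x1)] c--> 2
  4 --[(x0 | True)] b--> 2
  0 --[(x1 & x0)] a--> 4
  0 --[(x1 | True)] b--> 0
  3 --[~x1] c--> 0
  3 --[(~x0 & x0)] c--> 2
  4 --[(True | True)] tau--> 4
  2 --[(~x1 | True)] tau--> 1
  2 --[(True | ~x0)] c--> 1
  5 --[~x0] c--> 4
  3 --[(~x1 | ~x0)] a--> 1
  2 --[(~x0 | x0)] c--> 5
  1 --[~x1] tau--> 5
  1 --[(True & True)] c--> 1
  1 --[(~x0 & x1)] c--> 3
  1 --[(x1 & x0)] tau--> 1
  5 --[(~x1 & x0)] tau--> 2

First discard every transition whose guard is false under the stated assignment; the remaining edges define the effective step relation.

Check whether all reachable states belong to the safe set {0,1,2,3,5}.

Answer: INVARIANT VIOLATED at state 4

Working:
Safe = {0,1,2,3,5}
Reach set: {0,1,2,4,5}
  0: ✓
  1: ✓
  2: ✓
  4: ✗ unsafe
  5: ✓
witness against invariant: a → 4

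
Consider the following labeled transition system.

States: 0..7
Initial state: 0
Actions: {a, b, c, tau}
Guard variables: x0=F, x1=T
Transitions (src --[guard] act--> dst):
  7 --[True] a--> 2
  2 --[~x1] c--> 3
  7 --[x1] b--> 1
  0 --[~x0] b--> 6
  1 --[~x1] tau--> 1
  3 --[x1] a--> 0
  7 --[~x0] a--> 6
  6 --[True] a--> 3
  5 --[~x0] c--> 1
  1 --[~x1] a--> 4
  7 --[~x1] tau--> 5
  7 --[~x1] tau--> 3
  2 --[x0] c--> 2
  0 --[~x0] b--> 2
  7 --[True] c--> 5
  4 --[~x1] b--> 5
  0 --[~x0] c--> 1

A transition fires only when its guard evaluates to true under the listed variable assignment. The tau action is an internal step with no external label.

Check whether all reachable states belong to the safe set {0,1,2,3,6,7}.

Allowed set {0,1,2,3,6,7}
R = {0,1,2,3,6}
  0: safe
  1: safe
  2: safe
  3: safe
  6: safe

Answer: INVARIANT HOLDS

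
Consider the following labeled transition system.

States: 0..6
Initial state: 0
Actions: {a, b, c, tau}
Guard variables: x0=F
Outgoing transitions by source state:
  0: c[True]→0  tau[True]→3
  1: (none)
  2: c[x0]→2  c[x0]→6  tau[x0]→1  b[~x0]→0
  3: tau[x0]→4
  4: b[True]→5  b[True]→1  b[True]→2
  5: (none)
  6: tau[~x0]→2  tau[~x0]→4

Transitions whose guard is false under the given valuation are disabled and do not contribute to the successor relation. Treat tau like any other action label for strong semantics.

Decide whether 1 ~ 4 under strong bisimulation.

Answer: NOT BISIMILAR

Working:
Refine partition for ~:
  P[0] = {{0,1,2,3,4,5,6}}
  P[1] = {{0},{1,3,5},{2,4},{6}}
  P[2] = {{0},{1,3,5},{2},{4},{6}}
Fixed point at round 3; 5 class(es).
class of 1: {1,3,5}; class of 4: {4}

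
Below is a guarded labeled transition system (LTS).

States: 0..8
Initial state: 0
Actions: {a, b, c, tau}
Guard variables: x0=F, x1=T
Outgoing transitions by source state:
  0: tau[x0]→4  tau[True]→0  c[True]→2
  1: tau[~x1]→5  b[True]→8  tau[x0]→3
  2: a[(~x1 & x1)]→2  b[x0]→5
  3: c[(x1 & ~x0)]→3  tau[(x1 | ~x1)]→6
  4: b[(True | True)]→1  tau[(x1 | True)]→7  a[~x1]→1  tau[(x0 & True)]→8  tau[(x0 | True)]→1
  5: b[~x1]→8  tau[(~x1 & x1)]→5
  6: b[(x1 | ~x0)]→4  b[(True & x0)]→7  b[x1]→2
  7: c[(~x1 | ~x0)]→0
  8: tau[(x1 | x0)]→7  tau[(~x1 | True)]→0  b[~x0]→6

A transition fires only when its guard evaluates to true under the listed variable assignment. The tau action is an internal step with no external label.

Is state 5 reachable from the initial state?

Answer: UNREACHABLE

Analysis:
After dropping false guards: 14 live edges.
L0 = {0}
L1 = {2}  total {0,2}
Reach set: {0,2}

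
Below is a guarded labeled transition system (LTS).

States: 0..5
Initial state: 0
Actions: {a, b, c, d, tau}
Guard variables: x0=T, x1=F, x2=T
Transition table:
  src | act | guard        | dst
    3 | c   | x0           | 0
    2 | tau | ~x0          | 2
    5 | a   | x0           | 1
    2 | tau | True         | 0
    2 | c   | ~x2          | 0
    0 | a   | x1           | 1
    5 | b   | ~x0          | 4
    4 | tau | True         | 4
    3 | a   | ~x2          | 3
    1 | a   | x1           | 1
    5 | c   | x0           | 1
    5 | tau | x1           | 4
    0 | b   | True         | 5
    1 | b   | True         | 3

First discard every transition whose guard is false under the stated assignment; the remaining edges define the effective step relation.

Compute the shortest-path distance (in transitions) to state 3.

Answer: 3

Analysis:
Layered search for 3:
  Layer 0: {0}
  Layer 1: {5}
  Layer 2: {1}
  Layer 3: {3}
3 enters at depth 3; path b·a·b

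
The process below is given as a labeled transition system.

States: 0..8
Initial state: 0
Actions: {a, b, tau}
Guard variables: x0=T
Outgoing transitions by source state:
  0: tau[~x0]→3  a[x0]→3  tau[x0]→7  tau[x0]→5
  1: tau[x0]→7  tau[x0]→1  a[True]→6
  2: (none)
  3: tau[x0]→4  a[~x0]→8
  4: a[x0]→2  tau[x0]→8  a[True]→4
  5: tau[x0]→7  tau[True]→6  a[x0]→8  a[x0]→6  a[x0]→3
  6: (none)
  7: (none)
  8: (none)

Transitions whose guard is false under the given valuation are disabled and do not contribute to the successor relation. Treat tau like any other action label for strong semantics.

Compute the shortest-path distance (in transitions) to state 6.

Answer: 2

Trace:
BFS to 6:
  depth 0: {0}
  depth 1: {3,5,7}
  depth 2: {4,6,8}
first hit 6 at d=2 via tau·a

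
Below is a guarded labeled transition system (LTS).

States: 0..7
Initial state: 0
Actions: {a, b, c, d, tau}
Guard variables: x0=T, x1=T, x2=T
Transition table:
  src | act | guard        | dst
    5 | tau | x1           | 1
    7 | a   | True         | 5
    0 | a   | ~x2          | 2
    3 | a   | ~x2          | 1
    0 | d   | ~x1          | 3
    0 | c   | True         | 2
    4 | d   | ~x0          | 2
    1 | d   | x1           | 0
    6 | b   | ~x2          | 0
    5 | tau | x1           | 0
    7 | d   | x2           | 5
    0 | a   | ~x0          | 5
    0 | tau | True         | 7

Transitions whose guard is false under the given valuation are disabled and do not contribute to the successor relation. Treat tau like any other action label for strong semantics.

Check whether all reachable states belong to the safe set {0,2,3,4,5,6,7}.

Answer: INVARIANT VIOLATED at state 1

Working:
Safe = {0,2,3,4,5,6,7}
Reach set: {0,1,2,5,7}
  0: ✓
  1: VIOLATES
  2: ✓
  5: ✓
  7: ✓
witness against invariant: tau·a·tau → 1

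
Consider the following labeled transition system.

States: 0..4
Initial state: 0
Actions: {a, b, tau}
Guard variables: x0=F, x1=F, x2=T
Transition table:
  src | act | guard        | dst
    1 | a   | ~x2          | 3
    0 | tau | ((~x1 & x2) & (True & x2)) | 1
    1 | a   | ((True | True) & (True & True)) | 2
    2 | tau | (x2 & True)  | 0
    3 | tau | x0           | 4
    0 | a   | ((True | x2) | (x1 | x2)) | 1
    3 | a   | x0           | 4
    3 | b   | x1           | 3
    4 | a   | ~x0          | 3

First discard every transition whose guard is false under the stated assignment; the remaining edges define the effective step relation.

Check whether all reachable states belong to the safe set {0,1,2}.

Answer: INVARIANT HOLDS

Analysis:
Allowed set {0,1,2}
Reachable = {0,1,2}
  0: safe
  1: safe
  2: safe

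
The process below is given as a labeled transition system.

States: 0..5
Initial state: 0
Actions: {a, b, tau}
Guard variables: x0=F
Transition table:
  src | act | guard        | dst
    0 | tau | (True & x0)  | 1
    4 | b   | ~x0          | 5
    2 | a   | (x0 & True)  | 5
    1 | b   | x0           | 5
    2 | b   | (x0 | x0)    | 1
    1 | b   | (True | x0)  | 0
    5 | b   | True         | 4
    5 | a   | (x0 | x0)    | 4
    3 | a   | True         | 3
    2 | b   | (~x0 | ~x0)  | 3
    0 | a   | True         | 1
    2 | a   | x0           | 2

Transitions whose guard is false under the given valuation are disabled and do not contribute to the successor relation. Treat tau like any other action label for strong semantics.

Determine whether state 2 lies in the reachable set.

Answer: UNREACHABLE

Trace:
6 transition(s) survive guard evaluation.
L0 = {0}
L1 = {1}  now seen {0,1}
Reach set: {0,1}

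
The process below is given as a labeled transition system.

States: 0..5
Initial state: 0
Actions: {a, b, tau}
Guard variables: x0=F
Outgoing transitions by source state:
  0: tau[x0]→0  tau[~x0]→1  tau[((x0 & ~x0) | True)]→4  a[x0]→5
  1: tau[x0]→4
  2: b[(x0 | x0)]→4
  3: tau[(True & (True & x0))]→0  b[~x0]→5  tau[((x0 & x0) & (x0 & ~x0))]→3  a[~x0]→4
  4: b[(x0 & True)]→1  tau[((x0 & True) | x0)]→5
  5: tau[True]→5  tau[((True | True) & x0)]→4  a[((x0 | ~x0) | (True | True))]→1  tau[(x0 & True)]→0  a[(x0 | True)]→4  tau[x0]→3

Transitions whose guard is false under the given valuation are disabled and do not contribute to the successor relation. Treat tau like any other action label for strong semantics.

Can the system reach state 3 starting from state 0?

Answer: UNREACHABLE

Working:
Guard filter leaves 7 enabled edge(s).
Layer 0: {0}
Layer 1: {1,4}  total {0,1,4}
Reachable = {0,1,4}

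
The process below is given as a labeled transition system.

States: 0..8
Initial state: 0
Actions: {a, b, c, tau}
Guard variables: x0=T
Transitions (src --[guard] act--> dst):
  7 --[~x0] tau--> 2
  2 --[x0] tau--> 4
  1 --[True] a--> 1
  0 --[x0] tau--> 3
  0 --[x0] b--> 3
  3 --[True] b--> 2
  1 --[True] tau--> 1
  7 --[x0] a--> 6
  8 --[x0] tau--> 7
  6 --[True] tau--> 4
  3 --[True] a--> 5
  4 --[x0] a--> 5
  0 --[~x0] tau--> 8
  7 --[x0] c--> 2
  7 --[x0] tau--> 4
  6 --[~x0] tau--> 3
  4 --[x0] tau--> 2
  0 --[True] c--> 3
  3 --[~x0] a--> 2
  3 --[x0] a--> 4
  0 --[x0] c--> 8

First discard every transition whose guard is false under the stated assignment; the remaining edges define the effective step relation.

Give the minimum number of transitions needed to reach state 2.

Answer: 2

Working:
Breadth-first toward 2:
  L0 = {0}
  L1 = {3,8}
  L2 = {2,4,5,7}
2 enters at depth 2; path b·b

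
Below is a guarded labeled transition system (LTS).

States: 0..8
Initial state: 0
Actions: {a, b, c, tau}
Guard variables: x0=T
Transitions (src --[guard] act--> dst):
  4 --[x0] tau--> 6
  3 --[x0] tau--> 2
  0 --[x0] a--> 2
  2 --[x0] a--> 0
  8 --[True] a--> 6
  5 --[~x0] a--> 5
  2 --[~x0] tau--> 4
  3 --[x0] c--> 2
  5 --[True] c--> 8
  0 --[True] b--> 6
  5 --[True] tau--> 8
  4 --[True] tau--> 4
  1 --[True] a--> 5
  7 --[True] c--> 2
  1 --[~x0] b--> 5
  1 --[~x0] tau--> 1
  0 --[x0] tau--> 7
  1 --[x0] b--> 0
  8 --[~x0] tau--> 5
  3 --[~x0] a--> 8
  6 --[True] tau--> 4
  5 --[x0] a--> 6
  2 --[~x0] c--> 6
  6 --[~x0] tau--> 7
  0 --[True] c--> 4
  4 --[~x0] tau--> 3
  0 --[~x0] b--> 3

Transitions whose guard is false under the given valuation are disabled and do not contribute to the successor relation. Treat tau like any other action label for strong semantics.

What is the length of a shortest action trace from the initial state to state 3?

Answer: UNREACHABLE

Trace:
BFS to 3:
  depth 0: {0}
  depth 1: {2,4,6,7}
3 never appears.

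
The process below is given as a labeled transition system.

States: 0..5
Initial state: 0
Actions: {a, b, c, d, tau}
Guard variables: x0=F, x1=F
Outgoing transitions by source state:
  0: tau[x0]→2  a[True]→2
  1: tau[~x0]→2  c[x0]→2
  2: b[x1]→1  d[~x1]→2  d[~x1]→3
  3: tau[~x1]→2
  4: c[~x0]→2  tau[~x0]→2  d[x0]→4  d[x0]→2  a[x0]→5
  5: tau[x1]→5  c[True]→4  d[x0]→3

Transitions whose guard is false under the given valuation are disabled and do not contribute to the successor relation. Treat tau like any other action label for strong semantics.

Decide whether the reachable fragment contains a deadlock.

Answer: DEADLOCK-FREE

Analysis:
Reach set: {0,2,3}
  0: a→2  [1 out]
  2: d→2  d→3  [2 out]
  3: tau→2  [1 out]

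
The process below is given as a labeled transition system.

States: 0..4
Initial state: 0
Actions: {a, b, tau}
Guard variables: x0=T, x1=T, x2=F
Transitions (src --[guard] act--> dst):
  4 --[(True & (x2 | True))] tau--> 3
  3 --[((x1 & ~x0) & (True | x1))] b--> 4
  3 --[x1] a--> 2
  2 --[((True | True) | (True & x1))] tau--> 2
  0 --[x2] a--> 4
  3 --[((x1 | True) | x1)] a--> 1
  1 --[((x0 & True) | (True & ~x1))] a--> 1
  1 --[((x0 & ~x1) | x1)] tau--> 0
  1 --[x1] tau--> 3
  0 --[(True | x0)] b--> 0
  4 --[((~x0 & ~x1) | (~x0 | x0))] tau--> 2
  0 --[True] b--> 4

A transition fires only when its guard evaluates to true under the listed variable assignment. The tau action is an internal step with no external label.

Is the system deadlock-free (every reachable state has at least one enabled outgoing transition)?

Answer: DEADLOCK-FREE

Trace:
Reachable = {0,1,2,3,4}
  0: b→0  b→4  [2 exit(s)]
  1: a→1  tau→0  tau→3  [3 exit(s)]
  2: tau→2  [1 exit(s)]
  3: a→1  a→2  [2 exit(s)]
  4: tau→2  tau→3  [2 exit(s)]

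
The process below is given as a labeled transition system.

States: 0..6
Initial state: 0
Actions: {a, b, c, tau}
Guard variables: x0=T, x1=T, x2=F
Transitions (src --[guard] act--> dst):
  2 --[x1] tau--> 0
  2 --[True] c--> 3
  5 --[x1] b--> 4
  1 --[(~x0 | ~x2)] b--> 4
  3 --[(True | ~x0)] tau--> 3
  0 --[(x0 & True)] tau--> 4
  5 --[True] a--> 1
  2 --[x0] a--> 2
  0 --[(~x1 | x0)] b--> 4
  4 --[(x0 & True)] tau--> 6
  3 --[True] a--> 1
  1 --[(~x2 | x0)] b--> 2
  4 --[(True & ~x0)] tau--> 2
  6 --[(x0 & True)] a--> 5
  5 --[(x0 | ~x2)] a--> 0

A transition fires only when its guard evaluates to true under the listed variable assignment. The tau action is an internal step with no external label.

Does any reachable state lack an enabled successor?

Reachable = {0,1,2,3,4,5,6}
  0: b→4  tau→4  [deg 2]
  1: b→2  b→4  [deg 2]
  2: a→2  c→3  tau→0  [deg 3]
  3: a→1  tau→3  [deg 2]
  4: tau→6  [deg 1]
  5: a→0  a→1  b→4  [deg 3]
  6: a→5  [deg 1]

Answer: DEADLOCK-FREE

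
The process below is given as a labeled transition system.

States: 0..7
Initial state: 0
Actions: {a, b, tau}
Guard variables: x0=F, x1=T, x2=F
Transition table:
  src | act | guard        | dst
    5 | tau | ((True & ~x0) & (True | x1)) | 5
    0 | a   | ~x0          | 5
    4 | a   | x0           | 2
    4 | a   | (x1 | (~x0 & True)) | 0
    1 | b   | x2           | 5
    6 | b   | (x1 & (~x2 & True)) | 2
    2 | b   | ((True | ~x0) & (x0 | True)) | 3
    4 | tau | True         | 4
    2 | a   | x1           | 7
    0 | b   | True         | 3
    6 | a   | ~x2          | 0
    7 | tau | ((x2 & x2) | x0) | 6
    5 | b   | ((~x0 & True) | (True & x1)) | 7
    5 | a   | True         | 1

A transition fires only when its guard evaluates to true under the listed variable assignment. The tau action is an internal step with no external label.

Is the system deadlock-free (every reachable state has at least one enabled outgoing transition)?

Answer: DEADLOCK at state 1

Working:
Reachable = {0,1,3,5,7}
  0: a→5  b→3  [2 exit(s)]
  1: ∅  [no exit]
  3: ∅  [no exit]
  5: a→1  b→7  tau→5  [3 exit(s)]
  7: ∅  [no exit]
witness 1: a·a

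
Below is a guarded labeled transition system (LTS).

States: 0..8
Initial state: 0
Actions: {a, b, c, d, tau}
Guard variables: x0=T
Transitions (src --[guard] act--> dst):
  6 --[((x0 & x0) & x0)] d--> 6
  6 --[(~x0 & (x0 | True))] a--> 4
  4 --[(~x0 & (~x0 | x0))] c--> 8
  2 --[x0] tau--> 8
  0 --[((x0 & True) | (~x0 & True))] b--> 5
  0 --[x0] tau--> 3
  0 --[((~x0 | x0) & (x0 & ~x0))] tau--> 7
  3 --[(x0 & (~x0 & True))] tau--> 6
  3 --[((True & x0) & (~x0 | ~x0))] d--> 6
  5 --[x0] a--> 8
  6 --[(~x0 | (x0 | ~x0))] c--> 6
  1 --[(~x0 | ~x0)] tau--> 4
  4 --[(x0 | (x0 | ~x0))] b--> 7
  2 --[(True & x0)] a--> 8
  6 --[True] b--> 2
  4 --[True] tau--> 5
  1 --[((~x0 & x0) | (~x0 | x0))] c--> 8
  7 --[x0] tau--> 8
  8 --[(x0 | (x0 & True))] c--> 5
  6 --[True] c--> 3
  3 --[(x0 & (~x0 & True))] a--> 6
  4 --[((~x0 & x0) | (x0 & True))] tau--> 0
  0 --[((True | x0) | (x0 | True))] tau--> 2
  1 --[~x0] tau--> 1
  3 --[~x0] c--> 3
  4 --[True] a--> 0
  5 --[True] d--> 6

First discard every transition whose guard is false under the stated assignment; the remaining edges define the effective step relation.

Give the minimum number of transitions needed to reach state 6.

Answer: 2

Working:
Breadth-first toward 6:
  Layer 0: {0}
  Layer 1: {2,3,5}
  Layer 2: {6,8}
depth(6)=2, e.g. b·d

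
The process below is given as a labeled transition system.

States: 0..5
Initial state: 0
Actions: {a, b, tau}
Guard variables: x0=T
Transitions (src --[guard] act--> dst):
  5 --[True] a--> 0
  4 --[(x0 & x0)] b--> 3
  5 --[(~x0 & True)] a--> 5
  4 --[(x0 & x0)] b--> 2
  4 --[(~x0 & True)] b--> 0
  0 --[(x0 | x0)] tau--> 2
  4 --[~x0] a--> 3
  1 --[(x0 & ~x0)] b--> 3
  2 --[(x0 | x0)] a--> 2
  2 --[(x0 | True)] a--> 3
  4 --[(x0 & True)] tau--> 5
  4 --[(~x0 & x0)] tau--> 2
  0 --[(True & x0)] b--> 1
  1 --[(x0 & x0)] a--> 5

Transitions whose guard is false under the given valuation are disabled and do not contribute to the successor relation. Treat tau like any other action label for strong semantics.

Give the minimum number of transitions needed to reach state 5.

Answer: 2

Analysis:
BFS to 5:
  Layer 0: {0}
  Layer 1: {1,2}
  Layer 2: {3,5}
5 enters at depth 2; path b·a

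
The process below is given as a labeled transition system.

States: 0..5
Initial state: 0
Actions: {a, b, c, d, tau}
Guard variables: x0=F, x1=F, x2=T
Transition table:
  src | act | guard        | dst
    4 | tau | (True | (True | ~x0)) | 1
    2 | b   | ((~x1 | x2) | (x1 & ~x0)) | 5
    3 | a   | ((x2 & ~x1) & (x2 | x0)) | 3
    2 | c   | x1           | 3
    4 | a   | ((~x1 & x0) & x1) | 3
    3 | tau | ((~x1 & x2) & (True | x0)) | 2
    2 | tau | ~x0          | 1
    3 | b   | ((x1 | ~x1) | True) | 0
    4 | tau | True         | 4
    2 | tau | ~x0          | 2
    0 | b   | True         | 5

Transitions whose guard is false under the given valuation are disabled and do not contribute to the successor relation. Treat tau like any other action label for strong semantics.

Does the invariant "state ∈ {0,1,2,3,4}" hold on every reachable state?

Answer: INVARIANT VIOLATED at state 5

Working:
Inv-set: {0,1,2,3,4}
Reach set: {0,5}
  0: ok
  5: ✗ unsafe
counterexample path to 5: b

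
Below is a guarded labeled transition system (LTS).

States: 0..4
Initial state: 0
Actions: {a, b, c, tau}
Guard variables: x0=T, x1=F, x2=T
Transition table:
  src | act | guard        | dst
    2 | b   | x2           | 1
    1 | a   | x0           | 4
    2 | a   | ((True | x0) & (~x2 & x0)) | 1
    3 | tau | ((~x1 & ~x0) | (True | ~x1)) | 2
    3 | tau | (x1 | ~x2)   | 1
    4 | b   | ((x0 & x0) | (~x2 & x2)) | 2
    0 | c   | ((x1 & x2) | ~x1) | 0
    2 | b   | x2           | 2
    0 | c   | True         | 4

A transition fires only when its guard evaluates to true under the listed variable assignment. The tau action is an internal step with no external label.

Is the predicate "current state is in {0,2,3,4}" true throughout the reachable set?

Answer: INVARIANT VIOLATED at state 1

Trace:
Allowed set {0,2,3,4}
Reachable = {0,1,2,4}
  0: safe
  1: outside
  2: safe
  4: safe
reach 1 via c·b·b — violates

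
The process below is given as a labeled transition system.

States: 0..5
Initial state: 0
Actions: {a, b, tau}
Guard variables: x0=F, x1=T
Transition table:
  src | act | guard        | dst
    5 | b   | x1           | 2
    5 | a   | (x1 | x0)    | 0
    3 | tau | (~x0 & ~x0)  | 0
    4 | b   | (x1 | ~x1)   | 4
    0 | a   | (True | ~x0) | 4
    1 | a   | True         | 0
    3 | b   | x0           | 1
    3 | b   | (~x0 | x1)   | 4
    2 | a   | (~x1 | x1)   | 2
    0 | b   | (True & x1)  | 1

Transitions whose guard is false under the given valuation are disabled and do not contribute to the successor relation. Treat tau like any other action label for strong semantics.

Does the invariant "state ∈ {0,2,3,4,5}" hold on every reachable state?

Answer: INVARIANT VIOLATED at state 1

Analysis:
Safe = {0,2,3,4,5}
Reachable = {0,1,4}
  0: ok
  1: ✗ unsafe
  4: ok
counterexample path to 1: b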